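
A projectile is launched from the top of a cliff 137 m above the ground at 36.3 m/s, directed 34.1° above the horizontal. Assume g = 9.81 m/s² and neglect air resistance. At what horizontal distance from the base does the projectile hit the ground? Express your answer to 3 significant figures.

Components: v_x = 36.3 cos 34.1° = 30.06 m/s, v_y = 36.3 sin 34.1° = 20.35 m/s.
Vertical: 0 = 137 + 20.35 t − ½(9.81) t² ⇒ 4.905 t² − 20.35 t − 137 = 0.
t = [20.35 + √(414.1 + 2688)] / 9.810 = 7.752 s.
Horizontal: R = v_x · t = 30.06 × 7.752 = 233 m.

233 m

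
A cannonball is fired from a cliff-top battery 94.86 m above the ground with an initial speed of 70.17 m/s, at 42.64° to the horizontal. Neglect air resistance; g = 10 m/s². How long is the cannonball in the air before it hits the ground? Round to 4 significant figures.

11.20 s

Vertical component: v_y = 70.17 sin 42.64° = 47.532 m/s.
Taking up as positive with launch at y = 94.86 m, landing at y = 0: 0 = 94.86 + 47.532 t − ½(10) t².
Solving 5.000 t² − 47.532 t − 94.86 = 0 gives t = [47.532 + √(47.532² + 4·5.000·94.86)] / 10.00 = 11.20 s.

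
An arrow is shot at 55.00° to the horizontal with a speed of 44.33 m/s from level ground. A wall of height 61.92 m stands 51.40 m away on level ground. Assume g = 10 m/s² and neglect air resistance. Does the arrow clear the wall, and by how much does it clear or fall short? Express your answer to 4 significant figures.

v_x = 44.33 cos 55.00° = 25.427 m/s; v_y0 = 44.33 sin 55.00° = 36.313 m/s.
Time to reach the wall: t = 51.40 / 25.427 = 2.0215 s.
Height at that point: y = 36.313×2.0215 − 5.000×2.0215² = 52.974 m.
That is 61.92 − 52.974 = 8.946 m below the top of the wall, so the arrow does not clear it.

No — it falls 8.946 m short of clearing the wall.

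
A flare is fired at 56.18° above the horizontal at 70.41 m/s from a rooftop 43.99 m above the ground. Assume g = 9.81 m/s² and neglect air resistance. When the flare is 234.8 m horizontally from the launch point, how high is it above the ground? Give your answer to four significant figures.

218.4 m

v_x = 70.41 cos 56.18° = 39.189 m/s, v_y0 = 70.41 sin 56.18° = 58.496 m/s.
Time to reach x = 234.8 m: t = x / v_x = 234.8 / 39.189 = 5.9915 s.
y = 43.99 + v_y0 t − ½ g t² = 43.99 + 58.496×5.9915 − 4.905×5.9915² = 218.4 m.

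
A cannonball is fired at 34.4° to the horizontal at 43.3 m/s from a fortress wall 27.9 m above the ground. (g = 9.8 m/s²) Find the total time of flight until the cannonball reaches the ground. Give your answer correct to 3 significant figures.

5.95 s

Vertical component: v_y = 43.3 sin 34.4° = 24.46 m/s.
Taking up as positive with launch at y = 27.9 m, landing at y = 0: 0 = 27.9 + 24.46 t − ½(9.8) t².
Solving 4.900 t² − 24.46 t − 27.9 = 0 gives t = [24.46 + √(24.46² + 4·4.900·27.9)] / 9.800 = 5.95 s.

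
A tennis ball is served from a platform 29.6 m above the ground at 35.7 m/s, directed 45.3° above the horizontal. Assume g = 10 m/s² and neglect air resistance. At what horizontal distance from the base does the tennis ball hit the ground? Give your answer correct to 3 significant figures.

Components: v_x = 35.7 cos 45.3° = 25.11 m/s, v_y = 35.7 sin 45.3° = 25.38 m/s.
Vertical: 0 = 29.6 + 25.38 t − ½(10) t² ⇒ 5.000 t² − 25.38 t − 29.6 = 0.
t = [25.38 + √(644.1 + 592.0)] / 10.00 = 6.054 s.
Horizontal: R = v_x · t = 25.11 × 6.054 = 152 m.

152 m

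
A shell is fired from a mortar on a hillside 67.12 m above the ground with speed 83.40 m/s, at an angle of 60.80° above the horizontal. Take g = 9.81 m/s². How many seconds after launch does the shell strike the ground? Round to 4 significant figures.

Vertical component: v_y = 83.40 sin 60.80° = 72.802 m/s.
Taking up as positive with launch at y = 67.12 m, landing at y = 0: 0 = 67.12 + 72.802 t − ½(9.81) t².
Solving 4.905 t² − 72.802 t − 67.12 = 0 gives t = [72.802 + √(72.802² + 4·4.905·67.12)] / 9.810 = 15.71 s.

15.71 s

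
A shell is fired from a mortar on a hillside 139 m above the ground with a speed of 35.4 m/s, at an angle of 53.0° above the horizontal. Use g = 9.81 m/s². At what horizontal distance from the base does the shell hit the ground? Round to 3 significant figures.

190 m

Components: v_x = 35.4 cos 53.0° = 21.30 m/s, v_y = 35.4 sin 53.0° = 28.27 m/s.
Vertical: 0 = 139 + 28.27 t − ½(9.81) t² ⇒ 4.905 t² − 28.27 t − 139 = 0.
t = [28.27 + √(799.2 + 2727)] / 9.810 = 8.935 s.
Horizontal: R = v_x · t = 21.30 × 8.935 = 190 m.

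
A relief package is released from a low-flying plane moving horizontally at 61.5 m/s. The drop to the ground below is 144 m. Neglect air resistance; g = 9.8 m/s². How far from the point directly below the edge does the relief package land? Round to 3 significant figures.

Initial vertical velocity is zero, so the fall time comes from h = ½ g t²: t = √(2 × 144 / 9.8) = 5.421 s.
Horizontal motion is uniform at 61.5 m/s, so x = 61.5 × 5.421 = 333 m.

333 m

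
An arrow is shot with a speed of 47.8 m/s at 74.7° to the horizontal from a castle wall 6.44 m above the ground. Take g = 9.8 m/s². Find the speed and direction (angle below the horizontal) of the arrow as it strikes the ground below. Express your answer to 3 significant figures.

v_x = 47.8 cos 74.7° = 12.61 m/s (constant).
|v_y| at impact = √((46.11)² + 2×9.8×6.44) = 47.46 m/s.
Speed = √(12.61² + 47.46²) = 49.1 m/s; angle = arctan(47.46/12.61) = 75.1° below horizontal.

49.1 m/s at 75.1° below the horizontal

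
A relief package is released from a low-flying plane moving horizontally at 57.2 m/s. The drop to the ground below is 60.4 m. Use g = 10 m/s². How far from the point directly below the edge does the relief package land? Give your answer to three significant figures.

199 m

Initial vertical velocity is zero, so the fall time comes from h = ½ g t²: t = √(2 × 60.4 / 10) = 3.476 s.
Horizontal motion is uniform at 57.2 m/s, so x = 57.2 × 3.476 = 199 m.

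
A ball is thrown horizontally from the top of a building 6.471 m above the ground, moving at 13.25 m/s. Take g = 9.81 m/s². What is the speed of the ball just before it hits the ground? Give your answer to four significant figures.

17.39 m/s

Fall time: t = √(2 × 6.471 / 9.81) = 1.1486 s.
At impact: v_x = 13.25 m/s (unchanged), v_y = g t = 9.81 × 1.1486 = 11.268 m/s.
Speed = √(v_x² + v_y²) = √(175.56 + 126.97) = 17.39 m/s.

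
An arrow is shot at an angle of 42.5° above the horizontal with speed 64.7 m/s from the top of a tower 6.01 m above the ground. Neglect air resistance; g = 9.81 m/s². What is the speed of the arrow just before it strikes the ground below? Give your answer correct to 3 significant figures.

v_x = 64.7 cos 42.5° = 47.70 m/s is unchanged throughout.
For the vertical component, v_y² = v_y0² + 2 g h = (43.71)² + 2×9.81×6.01 = 2028, so |v_y| = 45.03 m/s.
Impact speed = √(v_x² + v_y²) = √(2275 + 2028) = 65.6 m/s.

65.6 m/s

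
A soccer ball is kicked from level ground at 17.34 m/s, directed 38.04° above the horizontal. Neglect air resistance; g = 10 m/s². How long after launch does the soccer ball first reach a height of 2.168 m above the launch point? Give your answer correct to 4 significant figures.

v_y0 = 17.34 sin 38.04° = 10.685 m/s.
Set y = v_y0 t − ½ g t² = 2.168: 5.000 t² − 10.685 t + 2.168 = 0.
t = [10.685 ± √(114.17 − 43.360)] / 10 = (10.685 ± 8.4149) / 10, giving t = 0.2270 s or t = 1.910 s.
The soccer ball is on the way up at the first time, so t = 0.2270 s.

0.2270 s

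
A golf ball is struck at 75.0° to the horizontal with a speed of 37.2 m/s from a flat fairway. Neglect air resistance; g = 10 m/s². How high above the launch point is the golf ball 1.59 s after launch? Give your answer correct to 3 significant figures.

v_y0 = 37.2 sin 75.0° = 35.93 m/s.
y(t) = v_y0 t − ½ g t² = 35.93×1.59 − 5.000×1.59² = 44.5 m.

44.5 m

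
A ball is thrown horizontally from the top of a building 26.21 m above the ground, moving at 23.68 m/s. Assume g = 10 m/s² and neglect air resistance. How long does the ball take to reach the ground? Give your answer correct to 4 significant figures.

2.290 s

The horizontal speed doesn't affect the fall. With v_y0 = 0, h = ½ g t².
t = √(2 × 26.21 / 10) = √5.2420 = 2.290 s.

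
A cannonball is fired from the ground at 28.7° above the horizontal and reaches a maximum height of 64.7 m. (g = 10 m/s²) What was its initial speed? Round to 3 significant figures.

74.9 m/s

At maximum height v_y = 0, so (v₀ sin θ)² = 2 g H.
v₀ sin 28.7° = √(2 × 10 × 64.7) = 35.97 m/s.
v₀ = 35.97 / sin 28.7° = 35.97 / 0.4802 = 74.9 m/s.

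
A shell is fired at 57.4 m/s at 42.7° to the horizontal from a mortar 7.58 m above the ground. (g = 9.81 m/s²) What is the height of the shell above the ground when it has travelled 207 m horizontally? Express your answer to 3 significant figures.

v_x = 57.4 cos 42.7° = 42.18 m/s, v_y0 = 57.4 sin 42.7° = 38.93 m/s.
Time to reach x = 207 m: t = x / v_x = 207 / 42.18 = 4.908 s.
y = 7.58 + v_y0 t − ½ g t² = 7.58 + 38.93×4.908 − 4.905×4.908² = 80.5 m.

80.5 m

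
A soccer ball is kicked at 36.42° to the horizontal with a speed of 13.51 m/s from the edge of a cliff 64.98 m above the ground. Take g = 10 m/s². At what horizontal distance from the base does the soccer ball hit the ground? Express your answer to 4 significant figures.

48.87 m

Components: v_x = 13.51 cos 36.42° = 10.871 m/s, v_y = 13.51 sin 36.42° = 8.0209 m/s.
Vertical: 0 = 64.98 + 8.0209 t − ½(10) t² ⇒ 5.000 t² − 8.0209 t − 64.98 = 0.
t = [8.0209 + √(64.335 + 1299.6)] / 10.00 = 4.4952 s.
Horizontal: R = v_x · t = 10.871 × 4.4952 = 48.87 m.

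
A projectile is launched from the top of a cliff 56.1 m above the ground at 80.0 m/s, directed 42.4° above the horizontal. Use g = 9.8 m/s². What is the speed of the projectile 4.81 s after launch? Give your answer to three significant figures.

59.5 m/s

v_x = 80.0 cos 42.4° = 59.08 m/s (constant).
v_y(t) = 80.0 sin 42.4° − g t = 53.94 − 9.8 × 4.81 = 6.802 m/s.
Speed = √(v_x² + v_y²) = √(3490 + 46.27) = 59.5 m/s.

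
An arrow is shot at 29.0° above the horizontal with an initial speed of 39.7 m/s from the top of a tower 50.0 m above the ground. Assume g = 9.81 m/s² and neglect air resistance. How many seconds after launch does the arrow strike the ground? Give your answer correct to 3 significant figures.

Vertical component: v_y = 39.7 sin 29.0° = 19.25 m/s.
Taking up as positive with launch at y = 50.0 m, landing at y = 0: 0 = 50.0 + 19.25 t − ½(9.81) t².
Solving 4.905 t² − 19.25 t − 50.0 = 0 gives t = [19.25 + √(19.25² + 4·4.905·50.0)] / 9.810 = 5.71 s.

5.71 s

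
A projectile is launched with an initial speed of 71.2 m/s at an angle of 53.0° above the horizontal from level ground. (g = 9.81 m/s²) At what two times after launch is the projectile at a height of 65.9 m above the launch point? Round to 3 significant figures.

v_y0 = 71.2 sin 53.0° = 56.86 m/s.
Set y = v_y0 t − ½ g t² = 65.9: 4.905 t² − 56.86 t + 65.9 = 0.
t = [56.86 ± √(3233 − 1293)] / 9.81 = (56.86 ± 44.05) / 9.81, giving t = 1.31 s or t = 10.3 s.
So the projectile is at 65.9 m at t = 1.31 s (rising) and t = 10.3 s (falling).

1.31 s and 10.3 s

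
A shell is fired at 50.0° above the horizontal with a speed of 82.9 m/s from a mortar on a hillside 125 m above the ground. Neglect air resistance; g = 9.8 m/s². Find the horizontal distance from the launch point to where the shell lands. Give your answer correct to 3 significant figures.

Components: v_x = 82.9 cos 50.0° = 53.29 m/s, v_y = 82.9 sin 50.0° = 63.51 m/s.
Vertical: 0 = 125 + 63.51 t − ½(9.8) t² ⇒ 4.900 t² − 63.51 t − 125 = 0.
t = [63.51 + √(4034 + 2450)] / 9.800 = 14.70 s.
Horizontal: R = v_x · t = 53.29 × 14.70 = 783 m.

783 m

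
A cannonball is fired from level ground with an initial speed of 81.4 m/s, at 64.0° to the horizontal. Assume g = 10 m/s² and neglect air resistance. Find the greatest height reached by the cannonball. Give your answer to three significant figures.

268 m

Vertical component of launch velocity: v_y = 81.4 sin 64.0° = 73.16 m/s.
At the highest point the vertical velocity is zero, so v_y² = 2 g h_max.
h_max = (73.16)² / (2 × 10) = 5352 / 20.00 = 268 m.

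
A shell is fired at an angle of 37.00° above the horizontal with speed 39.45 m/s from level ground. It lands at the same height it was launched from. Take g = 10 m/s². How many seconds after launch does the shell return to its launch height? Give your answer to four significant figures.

Vertical component: v_y = 39.45 sin 37.00° = 23.742 m/s.
For a projectile landing at launch height, time of flight is t = 2 v_y / g = 2 × 23.742 / 10 = 4.748 s.

4.748 s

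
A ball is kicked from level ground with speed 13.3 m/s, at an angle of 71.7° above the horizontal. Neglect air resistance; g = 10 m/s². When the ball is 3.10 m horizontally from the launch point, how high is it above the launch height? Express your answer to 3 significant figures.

v_x = 13.3 cos 71.7° = 4.176 m/s, v_y0 = 13.3 sin 71.7° = 12.63 m/s.
Time to reach x = 3.10 m: t = x / v_x = 3.10 / 4.176 = 0.7423 s.
y = v_y0 t − ½ g t² = 12.63×0.7423 − 5.000×0.7423² = 6.62 m.

6.62 m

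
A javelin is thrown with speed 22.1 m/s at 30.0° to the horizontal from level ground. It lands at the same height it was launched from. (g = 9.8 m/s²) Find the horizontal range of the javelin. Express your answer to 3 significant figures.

43.2 m

Components: v_x = 22.1 cos 30.0° = 19.14 m/s, v_y = 22.1 sin 30.0° = 11.05 m/s.
Time of flight (same landing height): t = 2 v_y / g = 2 × 11.05 / 9.8 = 2.255 s.
Range: R = v_x · t = 19.14 × 2.255 = 43.2 m.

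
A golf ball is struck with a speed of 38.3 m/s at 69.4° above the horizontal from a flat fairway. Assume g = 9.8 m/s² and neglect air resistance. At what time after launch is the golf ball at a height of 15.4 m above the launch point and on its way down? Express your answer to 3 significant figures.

6.86 s

v_y0 = 38.3 sin 69.4° = 35.85 m/s.
Set y = v_y0 t − ½ g t² = 15.4: 4.900 t² − 35.85 t + 15.4 = 0.
t = [35.85 ± √(1285 − 301.8)] / 9.8 = (35.85 ± 31.36) / 9.8, giving t = 0.458 s or t = 6.86 s.
On the way down corresponds to the larger root: t = 6.86 s.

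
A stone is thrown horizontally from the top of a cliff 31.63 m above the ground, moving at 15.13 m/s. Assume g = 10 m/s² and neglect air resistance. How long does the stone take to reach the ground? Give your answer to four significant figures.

2.515 s

The horizontal speed doesn't affect the fall. With v_y0 = 0, h = ½ g t².
t = √(2 × 31.63 / 10) = √6.3260 = 2.515 s.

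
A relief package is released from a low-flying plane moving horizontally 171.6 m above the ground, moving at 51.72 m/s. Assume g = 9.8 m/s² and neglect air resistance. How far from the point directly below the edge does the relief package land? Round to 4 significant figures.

Initial vertical velocity is zero, so the fall time comes from h = ½ g t²: t = √(2 × 171.6 / 9.8) = 5.9178 s.
Horizontal motion is uniform at 51.72 m/s, so x = 51.72 × 5.9178 = 306.1 m.

306.1 m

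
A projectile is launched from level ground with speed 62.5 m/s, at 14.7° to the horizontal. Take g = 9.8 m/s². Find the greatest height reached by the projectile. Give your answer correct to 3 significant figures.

12.8 m

Vertical component of launch velocity: v_y = 62.5 sin 14.7° = 15.86 m/s.
At the highest point the vertical velocity is zero, so v_y² = 2 g h_max.
h_max = (15.86)² / (2 × 9.8) = 251.5 / 19.60 = 12.8 m.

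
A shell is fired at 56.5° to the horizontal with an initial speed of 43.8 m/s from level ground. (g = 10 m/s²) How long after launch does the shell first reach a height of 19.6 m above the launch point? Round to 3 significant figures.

v_y0 = 43.8 sin 56.5° = 36.52 m/s.
Set y = v_y0 t − ½ g t² = 19.6: 5.000 t² − 36.52 t + 19.6 = 0.
t = [36.52 ± √(1334 − 392.0)] / 10 = (36.52 ± 30.69) / 10, giving t = 0.583 s or t = 6.72 s.
The shell is on the way up at the first time, so t = 0.583 s.

0.583 s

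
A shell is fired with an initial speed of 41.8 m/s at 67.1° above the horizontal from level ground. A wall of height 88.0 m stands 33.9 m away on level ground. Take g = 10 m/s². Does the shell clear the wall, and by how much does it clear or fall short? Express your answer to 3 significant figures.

v_x = 41.8 cos 67.1° = 16.27 m/s; v_y0 = 41.8 sin 67.1° = 38.51 m/s.
Time to reach the wall: t = 33.9 / 16.27 = 2.084 s.
Height at that point: y = 38.51×2.084 − 5.000×2.084² = 58.54 m.
That is 88.0 − 58.54 = 29.5 m below the top of the wall, so the shell does not clear it.

No — it falls 29.5 m short of clearing the wall.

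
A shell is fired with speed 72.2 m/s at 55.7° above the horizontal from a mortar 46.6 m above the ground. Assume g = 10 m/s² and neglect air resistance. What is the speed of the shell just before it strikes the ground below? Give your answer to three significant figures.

v_x = 72.2 cos 55.7° = 40.69 m/s is unchanged throughout.
For the vertical component, v_y² = v_y0² + 2 g h = (59.64)² + 2×10×46.6 = 4489, so |v_y| = 67.00 m/s.
Impact speed = √(v_x² + v_y²) = √(1656 + 4489) = 78.4 m/s.

78.4 m/s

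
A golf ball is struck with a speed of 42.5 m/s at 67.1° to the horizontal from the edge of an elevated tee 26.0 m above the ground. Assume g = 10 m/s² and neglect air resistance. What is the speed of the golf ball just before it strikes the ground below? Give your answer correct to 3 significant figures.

48.2 m/s

v_x = 42.5 cos 67.1° = 16.54 m/s is unchanged throughout.
For the vertical component, v_y² = v_y0² + 2 g h = (39.15)² + 2×10×26.0 = 2053, so |v_y| = 45.31 m/s.
Impact speed = √(v_x² + v_y²) = √(273.6 + 2053) = 48.2 m/s.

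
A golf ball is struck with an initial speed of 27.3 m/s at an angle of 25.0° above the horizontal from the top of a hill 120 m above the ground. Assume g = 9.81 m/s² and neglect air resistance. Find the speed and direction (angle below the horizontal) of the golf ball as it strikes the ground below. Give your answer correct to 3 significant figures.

55.7 m/s at 63.6° below the horizontal

v_x = 27.3 cos 25.0° = 24.74 m/s (constant).
|v_y| at impact = √((11.54)² + 2×9.81×120) = 49.88 m/s.
Speed = √(24.74² + 49.88²) = 55.7 m/s; angle = arctan(49.88/24.74) = 63.6° below horizontal.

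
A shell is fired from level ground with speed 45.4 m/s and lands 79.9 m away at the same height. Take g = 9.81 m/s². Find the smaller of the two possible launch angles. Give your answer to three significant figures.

Level-ground range: R = v₀² sin(2θ)/g ⇒ sin 2θ = R g / v₀² = 79.9×9.81/45.4² = 0.3803.
2θ = arcsin(0.3803) = 22.35° or 180° − 22.35° = 157.65°.
So θ = 11.2° or θ = 78.8°.

11.2°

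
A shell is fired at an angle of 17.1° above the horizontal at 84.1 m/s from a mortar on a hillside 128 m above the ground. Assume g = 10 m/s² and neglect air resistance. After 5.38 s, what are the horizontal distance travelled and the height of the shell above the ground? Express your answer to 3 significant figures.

v_x = 84.1 cos 17.1° = 80.38 m/s; v_y0 = 84.1 sin 17.1° = 24.73 m/s.
x = v_x t = 80.38 × 5.38 = 432 m.
y = 128 + v_y0 t − ½ g t² = 116 m.

x = 432 m, y = 116 m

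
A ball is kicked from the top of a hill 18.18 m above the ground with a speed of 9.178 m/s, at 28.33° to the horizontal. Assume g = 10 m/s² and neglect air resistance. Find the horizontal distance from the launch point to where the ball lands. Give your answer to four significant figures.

19.32 m

Components: v_x = 9.178 cos 28.33° = 8.0787 m/s, v_y = 9.178 sin 28.33° = 4.3554 m/s.
Vertical: 0 = 18.18 + 4.3554 t − ½(10) t² ⇒ 5.000 t² − 4.3554 t − 18.18 = 0.
t = [4.3554 + √(18.970 + 363.60)] / 10.00 = 2.3915 s.
Horizontal: R = v_x · t = 8.0787 × 2.3915 = 19.32 m.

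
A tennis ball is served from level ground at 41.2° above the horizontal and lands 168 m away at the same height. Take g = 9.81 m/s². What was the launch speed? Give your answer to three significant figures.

On level ground, R = v₀² sin(2θ) / g, so v₀ = √(R g / sin 2θ).
sin(2 × 41.2°) = 0.9912.
v₀ = √(168 × 9.81 / 0.9912) = √1663 = 40.8 m/s.

40.8 m/s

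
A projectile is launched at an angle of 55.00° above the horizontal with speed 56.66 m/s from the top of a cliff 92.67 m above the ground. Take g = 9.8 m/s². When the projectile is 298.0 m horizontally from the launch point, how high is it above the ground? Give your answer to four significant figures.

v_x = 56.66 cos 55.00° = 32.499 m/s, v_y0 = 56.66 sin 55.00° = 46.413 m/s.
Time to reach x = 298.0 m: t = x / v_x = 298.0 / 32.499 = 9.1695 s.
y = 92.67 + v_y0 t − ½ g t² = 92.67 + 46.413×9.1695 − 4.900×9.1695² = 106.3 m.

106.3 m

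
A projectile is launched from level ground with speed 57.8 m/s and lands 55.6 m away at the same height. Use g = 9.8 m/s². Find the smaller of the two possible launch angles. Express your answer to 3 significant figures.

4.69°

Level-ground range: R = v₀² sin(2θ)/g ⇒ sin 2θ = R g / v₀² = 55.6×9.8/57.8² = 0.1631.
2θ = arcsin(0.1631) = 9.387° or 180° − 9.387° = 170.613°.
So θ = 4.69° or θ = 85.3°.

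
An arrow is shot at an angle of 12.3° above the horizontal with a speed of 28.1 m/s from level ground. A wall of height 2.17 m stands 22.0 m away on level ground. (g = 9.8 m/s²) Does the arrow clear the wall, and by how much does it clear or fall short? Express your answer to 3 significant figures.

No — it falls 0.520 m short of clearing the wall.

v_x = 28.1 cos 12.3° = 27.45 m/s; v_y0 = 28.1 sin 12.3° = 5.986 m/s.
Time to reach the wall: t = 22.0 / 27.45 = 0.8015 s.
Height at that point: y = 5.986×0.8015 − 4.900×0.8015² = 1.650 m.
That is 2.17 − 1.650 = 0.520 m below the top of the wall, so the arrow does not clear it.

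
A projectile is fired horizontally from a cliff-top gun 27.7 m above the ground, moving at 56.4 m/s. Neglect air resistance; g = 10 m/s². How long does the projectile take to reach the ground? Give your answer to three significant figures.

The horizontal speed doesn't affect the fall. With v_y0 = 0, h = ½ g t².
t = √(2 × 27.7 / 10) = √5.540 = 2.35 s.

2.35 s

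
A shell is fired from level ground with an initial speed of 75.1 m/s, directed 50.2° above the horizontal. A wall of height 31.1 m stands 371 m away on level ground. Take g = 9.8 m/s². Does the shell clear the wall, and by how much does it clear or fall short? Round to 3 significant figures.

v_x = 75.1 cos 50.2° = 48.07 m/s; v_y0 = 75.1 sin 50.2° = 57.70 m/s.
Time to reach the wall: t = 371 / 48.07 = 7.718 s.
Height at that point: y = 57.70×7.718 − 4.900×7.718² = 153.4 m.
That is 153.4 − 31.1 = 122 m above the top of the wall, so the shell clears it.

Yes — it clears the wall by 122 m.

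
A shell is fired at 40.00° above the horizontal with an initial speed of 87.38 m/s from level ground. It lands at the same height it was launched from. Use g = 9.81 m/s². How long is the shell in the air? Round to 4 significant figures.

11.45 s

Vertical component: v_y = 87.38 sin 40.00° = 56.167 m/s.
For a projectile landing at launch height, time of flight is t = 2 v_y / g = 2 × 56.167 / 9.81 = 11.45 s.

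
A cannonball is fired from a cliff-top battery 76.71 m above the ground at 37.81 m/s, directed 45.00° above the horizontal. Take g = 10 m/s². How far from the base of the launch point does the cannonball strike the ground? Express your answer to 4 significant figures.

198.3 m

Components: v_x = 37.81 cos 45.00° = 26.736 m/s, v_y = 37.81 sin 45.00° = 26.736 m/s.
Vertical: 0 = 76.71 + 26.736 t − ½(10) t² ⇒ 5.000 t² − 26.736 t − 76.71 = 0.
t = [26.736 + √(714.81 + 1534.2)] / 10.00 = 7.4160 s.
Horizontal: R = v_x · t = 26.736 × 7.4160 = 198.3 m.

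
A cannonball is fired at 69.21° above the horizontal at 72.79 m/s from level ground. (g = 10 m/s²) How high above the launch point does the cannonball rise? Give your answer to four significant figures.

231.5 m

Vertical component of launch velocity: v_y = 72.79 sin 69.21° = 68.050 m/s.
At the highest point the vertical velocity is zero, so v_y² = 2 g h_max.
h_max = (68.050)² / (2 × 10) = 4630.8 / 20.00 = 231.5 m.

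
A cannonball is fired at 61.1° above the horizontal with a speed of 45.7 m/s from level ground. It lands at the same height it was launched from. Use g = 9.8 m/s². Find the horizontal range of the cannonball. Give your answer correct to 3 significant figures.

Components: v_x = 45.7 cos 61.1° = 22.09 m/s, v_y = 45.7 sin 61.1° = 40.01 m/s.
Time of flight (same landing height): t = 2 v_y / g = 2 × 40.01 / 9.8 = 8.165 s.
Range: R = v_x · t = 22.09 × 8.165 = 180 m.

180 m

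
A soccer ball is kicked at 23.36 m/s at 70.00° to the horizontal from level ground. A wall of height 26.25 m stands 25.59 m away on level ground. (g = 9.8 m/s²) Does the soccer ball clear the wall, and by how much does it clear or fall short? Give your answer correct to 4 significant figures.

No — it falls 6.210 m short of clearing the wall.

v_x = 23.36 cos 70.00° = 7.9896 m/s; v_y0 = 23.36 sin 70.00° = 21.951 m/s.
Time to reach the wall: t = 25.59 / 7.9896 = 3.2029 s.
Height at that point: y = 21.951×3.2029 − 4.900×3.2029² = 20.040 m.
That is 26.25 − 20.040 = 6.210 m below the top of the wall, so the soccer ball does not clear it.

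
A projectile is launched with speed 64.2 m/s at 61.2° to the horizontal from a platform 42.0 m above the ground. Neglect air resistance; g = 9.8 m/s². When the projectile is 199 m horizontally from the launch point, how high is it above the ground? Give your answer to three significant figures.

201 m

v_x = 64.2 cos 61.2° = 30.93 m/s, v_y0 = 64.2 sin 61.2° = 56.26 m/s.
Time to reach x = 199 m: t = x / v_x = 199 / 30.93 = 6.434 s.
y = 42.0 + v_y0 t − ½ g t² = 42.0 + 56.26×6.434 − 4.900×6.434² = 201 m.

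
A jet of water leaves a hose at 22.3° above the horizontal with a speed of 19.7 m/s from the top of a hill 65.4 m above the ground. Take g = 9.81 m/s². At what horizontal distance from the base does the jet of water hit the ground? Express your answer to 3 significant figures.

Components: v_x = 19.7 cos 22.3° = 18.23 m/s, v_y = 19.7 sin 22.3° = 7.475 m/s.
Vertical: 0 = 65.4 + 7.475 t − ½(9.81) t² ⇒ 4.905 t² − 7.475 t − 65.4 = 0.
t = [7.475 + √(55.88 + 1283)] / 9.810 = 4.492 s.
Horizontal: R = v_x · t = 18.23 × 4.492 = 81.9 m.

81.9 m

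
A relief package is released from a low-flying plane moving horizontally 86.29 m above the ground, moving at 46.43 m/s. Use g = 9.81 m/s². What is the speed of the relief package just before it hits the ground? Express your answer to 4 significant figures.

62.04 m/s

Fall time: t = √(2 × 86.29 / 9.81) = 4.1943 s.
At impact: v_x = 46.43 m/s (unchanged), v_y = g t = 9.81 × 4.1943 = 41.146 m/s.
Speed = √(v_x² + v_y²) = √(2155.7 + 1693.0) = 62.04 m/s.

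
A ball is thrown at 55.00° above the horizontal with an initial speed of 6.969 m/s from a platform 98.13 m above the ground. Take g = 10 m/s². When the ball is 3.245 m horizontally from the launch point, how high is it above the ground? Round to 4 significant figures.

99.47 m

v_x = 6.969 cos 55.00° = 3.9973 m/s, v_y0 = 6.969 sin 55.00° = 5.7087 m/s.
Time to reach x = 3.245 m: t = x / v_x = 3.245 / 3.9973 = 0.81180 s.
y = 98.13 + v_y0 t − ½ g t² = 98.13 + 5.7087×0.81180 − 5.000×0.81180² = 99.47 m.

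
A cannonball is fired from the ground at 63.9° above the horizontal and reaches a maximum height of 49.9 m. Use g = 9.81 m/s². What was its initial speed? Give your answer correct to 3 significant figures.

34.8 m/s

At maximum height v_y = 0, so (v₀ sin θ)² = 2 g H.
v₀ sin 63.9° = √(2 × 9.81 × 49.9) = 31.29 m/s.
v₀ = 31.29 / sin 63.9° = 31.29 / 0.8980 = 34.8 m/s.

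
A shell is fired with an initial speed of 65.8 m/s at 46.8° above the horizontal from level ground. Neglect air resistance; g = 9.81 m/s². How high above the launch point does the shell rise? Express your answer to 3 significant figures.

117 m

Vertical component of launch velocity: v_y = 65.8 sin 46.8° = 47.97 m/s.
At the highest point the vertical velocity is zero, so v_y² = 2 g h_max.
h_max = (47.97)² / (2 × 9.81) = 2301 / 19.62 = 117 m.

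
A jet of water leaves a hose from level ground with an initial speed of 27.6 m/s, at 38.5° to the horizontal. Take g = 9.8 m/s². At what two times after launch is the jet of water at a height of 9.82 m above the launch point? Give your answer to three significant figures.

v_y0 = 27.6 sin 38.5° = 17.18 m/s.
Set y = v_y0 t − ½ g t² = 9.82: 4.900 t² − 17.18 t + 9.82 = 0.
t = [17.18 ± √(295.2 − 192.5)] / 9.8 = (17.18 ± 10.13) / 9.8, giving t = 0.719 s or t = 2.79 s.
So the jet of water is at 9.82 m at t = 0.719 s (rising) and t = 2.79 s (falling).

0.719 s and 2.79 s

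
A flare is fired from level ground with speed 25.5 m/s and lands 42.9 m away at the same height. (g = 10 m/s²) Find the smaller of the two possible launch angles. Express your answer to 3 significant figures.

Level-ground range: R = v₀² sin(2θ)/g ⇒ sin 2θ = R g / v₀² = 42.9×10/25.5² = 0.6597.
2θ = arcsin(0.6597) = 41.28° or 180° − 41.28° = 138.72°.
So θ = 20.6° or θ = 69.4°.

20.6°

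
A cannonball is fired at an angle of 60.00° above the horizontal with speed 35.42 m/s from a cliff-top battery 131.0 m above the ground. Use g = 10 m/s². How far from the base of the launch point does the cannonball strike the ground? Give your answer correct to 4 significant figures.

Components: v_x = 35.42 cos 60.00° = 17.710 m/s, v_y = 35.42 sin 60.00° = 30.675 m/s.
Vertical: 0 = 131.0 + 30.675 t − ½(10) t² ⇒ 5.000 t² − 30.675 t − 131.0 = 0.
t = [30.675 + √(940.96 + 2620.0)] / 10.00 = 9.0349 s.
Horizontal: R = v_x · t = 17.710 × 9.0349 = 160.0 m.

160.0 m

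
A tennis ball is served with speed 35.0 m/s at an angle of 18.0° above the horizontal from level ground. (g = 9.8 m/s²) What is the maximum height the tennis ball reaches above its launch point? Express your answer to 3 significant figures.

5.97 m

Vertical component of launch velocity: v_y = 35.0 sin 18.0° = 10.82 m/s.
At the highest point the vertical velocity is zero, so v_y² = 2 g h_max.
h_max = (10.82)² / (2 × 9.8) = 117.1 / 19.60 = 5.97 m.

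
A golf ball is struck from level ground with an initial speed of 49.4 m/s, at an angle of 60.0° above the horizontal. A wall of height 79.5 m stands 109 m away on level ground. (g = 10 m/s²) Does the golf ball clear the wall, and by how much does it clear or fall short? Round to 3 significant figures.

Yes — it clears the wall by 11.9 m.

v_x = 49.4 cos 60.0° = 24.70 m/s; v_y0 = 49.4 sin 60.0° = 42.78 m/s.
Time to reach the wall: t = 109 / 24.70 = 4.413 s.
Height at that point: y = 42.78×4.413 − 5.000×4.413² = 91.42 m.
That is 91.42 − 79.5 = 11.9 m above the top of the wall, so the golf ball clears it.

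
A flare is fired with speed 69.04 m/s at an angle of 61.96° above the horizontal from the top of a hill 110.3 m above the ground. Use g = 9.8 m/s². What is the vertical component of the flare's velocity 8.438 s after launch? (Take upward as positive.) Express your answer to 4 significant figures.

-21.76 m/s

Initial vertical component: v_y0 = 69.04 sin 61.96° = 60.936 m/s.
v_y(t) = v_y0 − g t = 60.936 − 9.8 × 8.438 = -21.76 m/s.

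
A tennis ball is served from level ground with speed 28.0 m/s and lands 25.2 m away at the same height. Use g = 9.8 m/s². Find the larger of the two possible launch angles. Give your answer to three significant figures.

Level-ground range: R = v₀² sin(2θ)/g ⇒ sin 2θ = R g / v₀² = 25.2×9.8/28.0² = 0.3150.
2θ = arcsin(0.3150) = 18.36° or 180° − 18.36° = 161.64°.
So θ = 9.18° or θ = 80.8°.

80.8°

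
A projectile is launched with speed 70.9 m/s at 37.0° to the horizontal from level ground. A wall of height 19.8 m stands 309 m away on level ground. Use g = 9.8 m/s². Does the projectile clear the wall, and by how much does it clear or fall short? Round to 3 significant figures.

Yes — it clears the wall by 67.1 m.

v_x = 70.9 cos 37.0° = 56.62 m/s; v_y0 = 70.9 sin 37.0° = 42.67 m/s.
Time to reach the wall: t = 309 / 56.62 = 5.457 s.
Height at that point: y = 42.67×5.457 − 4.900×5.457² = 86.93 m.
That is 86.93 − 19.8 = 67.1 m above the top of the wall, so the projectile clears it.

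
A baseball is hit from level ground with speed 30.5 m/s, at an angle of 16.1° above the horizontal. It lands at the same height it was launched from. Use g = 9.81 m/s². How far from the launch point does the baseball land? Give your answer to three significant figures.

50.5 m

For level ground, R = v₀² sin(2θ) / g.
sin(2 × 16.1°) = sin 32.20° = 0.5329.
R = (30.5)² × 0.5329 / 9.81 = 50.5 m.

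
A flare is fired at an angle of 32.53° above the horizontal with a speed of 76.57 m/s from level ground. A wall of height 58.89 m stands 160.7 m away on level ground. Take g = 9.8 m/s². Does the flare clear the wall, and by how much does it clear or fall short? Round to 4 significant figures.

v_x = 76.57 cos 32.53° = 64.557 m/s; v_y0 = 76.57 sin 32.53° = 41.175 m/s.
Time to reach the wall: t = 160.7 / 64.557 = 2.4893 s.
Height at that point: y = 41.175×2.4893 − 4.900×2.4893² = 72.134 m.
That is 72.134 − 58.89 = 13.24 m above the top of the wall, so the flare clears it.

Yes — it clears the wall by 13.24 m.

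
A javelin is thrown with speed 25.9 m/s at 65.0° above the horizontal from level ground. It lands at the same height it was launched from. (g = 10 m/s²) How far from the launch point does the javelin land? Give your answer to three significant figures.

Components: v_x = 25.9 cos 65.0° = 10.95 m/s, v_y = 25.9 sin 65.0° = 23.47 m/s.
Time of flight (same landing height): t = 2 v_y / g = 2 × 23.47 / 10 = 4.694 s.
Range: R = v_x · t = 10.95 × 4.694 = 51.4 m.

51.4 m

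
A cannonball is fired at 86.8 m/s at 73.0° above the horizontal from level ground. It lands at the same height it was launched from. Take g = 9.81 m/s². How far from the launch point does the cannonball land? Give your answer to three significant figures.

429 m

Components: v_x = 86.8 cos 73.0° = 25.38 m/s, v_y = 86.8 sin 73.0° = 83.01 m/s.
Time of flight (same landing height): t = 2 v_y / g = 2 × 83.01 / 9.81 = 16.92 s.
Range: R = v_x · t = 25.38 × 16.92 = 429 m.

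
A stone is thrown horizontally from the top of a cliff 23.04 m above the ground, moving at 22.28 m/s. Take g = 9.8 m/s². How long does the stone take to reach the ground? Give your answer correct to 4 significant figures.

2.168 s

The horizontal speed doesn't affect the fall. With v_y0 = 0, h = ½ g t².
t = √(2 × 23.04 / 9.8) = √4.7020 = 2.168 s.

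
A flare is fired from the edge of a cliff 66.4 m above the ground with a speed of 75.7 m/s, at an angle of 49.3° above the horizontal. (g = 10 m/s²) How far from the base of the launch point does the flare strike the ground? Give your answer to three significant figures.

Components: v_x = 75.7 cos 49.3° = 49.36 m/s, v_y = 75.7 sin 49.3° = 57.39 m/s.
Vertical: 0 = 66.4 + 57.39 t − ½(10) t² ⇒ 5.000 t² − 57.39 t − 66.4 = 0.
t = [57.39 + √(3294 + 1328)] / 10.00 = 12.54 s.
Horizontal: R = v_x · t = 49.36 × 12.54 = 619 m.

619 m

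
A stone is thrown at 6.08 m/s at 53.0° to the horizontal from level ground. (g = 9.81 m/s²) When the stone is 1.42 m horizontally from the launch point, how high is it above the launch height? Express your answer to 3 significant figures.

v_x = 6.08 cos 53.0° = 3.659 m/s, v_y0 = 6.08 sin 53.0° = 4.856 m/s.
Time to reach x = 1.42 m: t = x / v_x = 1.42 / 3.659 = 0.3881 s.
y = v_y0 t − ½ g t² = 4.856×0.3881 − 4.905×0.3881² = 1.15 m.

1.15 m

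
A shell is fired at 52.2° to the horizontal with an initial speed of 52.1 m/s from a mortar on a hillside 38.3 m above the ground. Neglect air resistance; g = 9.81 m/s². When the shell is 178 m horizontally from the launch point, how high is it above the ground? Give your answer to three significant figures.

v_x = 52.1 cos 52.2° = 31.93 m/s, v_y0 = 52.1 sin 52.2° = 41.17 m/s.
Time to reach x = 178 m: t = x / v_x = 178 / 31.93 = 5.575 s.
y = 38.3 + v_y0 t − ½ g t² = 38.3 + 41.17×5.575 − 4.905×5.575² = 115 m.

115 m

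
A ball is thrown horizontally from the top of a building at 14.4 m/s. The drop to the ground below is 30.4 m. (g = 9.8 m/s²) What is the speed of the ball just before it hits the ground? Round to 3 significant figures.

Fall time: t = √(2 × 30.4 / 9.8) = 2.491 s.
At impact: v_x = 14.4 m/s (unchanged), v_y = g t = 9.8 × 2.491 = 24.41 m/s.
Speed = √(v_x² + v_y²) = √(207.4 + 595.8) = 28.3 m/s.

28.3 m/s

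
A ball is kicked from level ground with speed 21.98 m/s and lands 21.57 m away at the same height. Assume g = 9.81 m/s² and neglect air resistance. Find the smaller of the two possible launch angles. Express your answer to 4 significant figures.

12.99°

Level-ground range: R = v₀² sin(2θ)/g ⇒ sin 2θ = R g / v₀² = 21.57×9.81/21.98² = 0.4380.
2θ = arcsin(0.4380) = 25.976° or 180° − 25.976° = 154.024°.
So θ = 12.99° or θ = 77.01°.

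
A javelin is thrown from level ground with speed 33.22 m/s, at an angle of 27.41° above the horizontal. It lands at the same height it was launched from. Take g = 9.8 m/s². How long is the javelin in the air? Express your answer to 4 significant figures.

3.121 s

Vertical component: v_y = 33.22 sin 27.41° = 15.293 m/s.
For a projectile landing at launch height, time of flight is t = 2 v_y / g = 2 × 15.293 / 9.8 = 3.121 s.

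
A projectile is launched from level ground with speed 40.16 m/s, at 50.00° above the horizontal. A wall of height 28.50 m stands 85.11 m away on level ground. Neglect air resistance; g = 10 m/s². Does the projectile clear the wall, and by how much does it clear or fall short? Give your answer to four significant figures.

v_x = 40.16 cos 50.00° = 25.814 m/s; v_y0 = 40.16 sin 50.00° = 30.764 m/s.
Time to reach the wall: t = 85.11 / 25.814 = 3.2970 s.
Height at that point: y = 30.764×3.2970 − 5.000×3.2970² = 47.078 m.
That is 47.078 − 28.50 = 18.58 m above the top of the wall, so the projectile clears it.

Yes — it clears the wall by 18.58 m.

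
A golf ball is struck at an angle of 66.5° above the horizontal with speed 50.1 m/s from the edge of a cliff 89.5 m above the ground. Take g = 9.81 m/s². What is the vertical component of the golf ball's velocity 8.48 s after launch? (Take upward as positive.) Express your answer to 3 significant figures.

-37.2 m/s

Initial vertical component: v_y0 = 50.1 sin 66.5° = 45.94 m/s.
v_y(t) = v_y0 − g t = 45.94 − 9.81 × 8.48 = -37.2 m/s.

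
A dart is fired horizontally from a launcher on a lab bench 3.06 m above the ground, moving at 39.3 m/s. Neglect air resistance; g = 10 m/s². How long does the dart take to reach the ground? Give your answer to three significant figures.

The horizontal speed doesn't affect the fall. With v_y0 = 0, h = ½ g t².
t = √(2 × 3.06 / 10) = √0.6120 = 0.782 s.

0.782 s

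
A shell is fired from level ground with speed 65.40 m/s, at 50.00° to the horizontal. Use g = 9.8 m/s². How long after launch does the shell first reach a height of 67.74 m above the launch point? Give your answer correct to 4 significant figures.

1.604 s

v_y0 = 65.40 sin 50.00° = 50.099 m/s.
Set y = v_y0 t − ½ g t² = 67.74: 4.900 t² − 50.099 t + 67.74 = 0.
t = [50.099 ± √(2509.9 − 1327.7)] / 9.8 = (50.099 ± 34.383) / 9.8, giving t = 1.604 s or t = 8.621 s.
The shell is on the way up at the first time, so t = 1.604 s.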